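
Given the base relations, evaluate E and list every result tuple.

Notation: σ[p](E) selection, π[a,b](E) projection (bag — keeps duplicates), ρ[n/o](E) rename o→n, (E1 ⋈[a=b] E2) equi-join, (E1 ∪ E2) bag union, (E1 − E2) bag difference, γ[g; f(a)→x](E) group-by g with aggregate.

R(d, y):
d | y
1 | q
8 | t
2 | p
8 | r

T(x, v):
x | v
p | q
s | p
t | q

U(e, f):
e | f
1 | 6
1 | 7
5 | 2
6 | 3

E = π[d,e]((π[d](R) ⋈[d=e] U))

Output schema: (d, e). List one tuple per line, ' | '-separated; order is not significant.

Subexpression sizes:
  R → 4
  π[d](R) → 4
  U → 4
  (π[d](R) ⋈[d=e] U) → 2
  π[d,e]((π[d](R) ⋈[d=e] U)) → 2

== RESULT ==
d | e
1 | 1
1 | 1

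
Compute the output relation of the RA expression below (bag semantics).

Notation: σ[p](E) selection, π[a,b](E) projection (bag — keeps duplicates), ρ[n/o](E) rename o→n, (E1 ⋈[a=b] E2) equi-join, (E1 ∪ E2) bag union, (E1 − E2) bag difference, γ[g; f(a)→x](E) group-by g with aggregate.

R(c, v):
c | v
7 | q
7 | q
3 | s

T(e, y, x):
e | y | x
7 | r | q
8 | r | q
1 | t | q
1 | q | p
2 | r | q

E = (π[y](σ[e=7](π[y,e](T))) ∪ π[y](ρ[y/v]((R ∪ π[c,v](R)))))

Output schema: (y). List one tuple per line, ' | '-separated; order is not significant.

Stepwise |·|:
  T → 5
  π[y,e](T) → 5
  σ[e=7](π[y,e](T)) → 1
  π[y](σ[e=7](π[y,e](T))) → 1
  R → 3
  R → 3
  π[c,v](R) → 3
  (R ∪ π[c,v](R)) → 6
  ρ[y/v]((R ∪ π[c,v](R))) → 6
  π[y](ρ[y/v]((R ∪ π[c,v](R)))) → 6
  (π[y](σ[e=7](π[y,e](T))) ∪ π[y](ρ[y/v]((R ∪ π[c,v](R))))) → 7

== RESULT ==
y
q
q
q
q
r
s
s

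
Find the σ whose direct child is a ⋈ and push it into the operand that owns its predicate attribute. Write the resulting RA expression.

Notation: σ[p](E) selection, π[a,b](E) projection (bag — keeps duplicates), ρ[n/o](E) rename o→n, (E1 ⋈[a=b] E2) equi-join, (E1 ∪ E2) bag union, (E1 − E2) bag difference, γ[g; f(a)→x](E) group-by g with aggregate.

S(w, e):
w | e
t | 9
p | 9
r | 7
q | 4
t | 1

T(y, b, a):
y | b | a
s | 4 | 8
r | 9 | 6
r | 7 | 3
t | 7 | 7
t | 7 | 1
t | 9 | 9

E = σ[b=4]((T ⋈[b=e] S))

σ filters on b, owned by the left side.
E' = (σ[b=4](T) ⋈[b=e] S)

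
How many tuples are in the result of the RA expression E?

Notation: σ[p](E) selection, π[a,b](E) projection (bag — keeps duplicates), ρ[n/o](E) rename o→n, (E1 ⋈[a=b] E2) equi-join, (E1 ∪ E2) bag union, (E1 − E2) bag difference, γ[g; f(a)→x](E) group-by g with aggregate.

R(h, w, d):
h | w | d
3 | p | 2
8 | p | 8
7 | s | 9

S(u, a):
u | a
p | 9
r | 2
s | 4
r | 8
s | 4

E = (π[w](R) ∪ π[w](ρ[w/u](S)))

Per-node cardinality:
  R → 3
  π[w](R) → 3
  S → 5
  ρ[w/u](S) → 5
  π[w](ρ[w/u](S)) → 5
  (π[w](R) ∪ π[w](ρ[w/u](S))) → 8

|E| = 8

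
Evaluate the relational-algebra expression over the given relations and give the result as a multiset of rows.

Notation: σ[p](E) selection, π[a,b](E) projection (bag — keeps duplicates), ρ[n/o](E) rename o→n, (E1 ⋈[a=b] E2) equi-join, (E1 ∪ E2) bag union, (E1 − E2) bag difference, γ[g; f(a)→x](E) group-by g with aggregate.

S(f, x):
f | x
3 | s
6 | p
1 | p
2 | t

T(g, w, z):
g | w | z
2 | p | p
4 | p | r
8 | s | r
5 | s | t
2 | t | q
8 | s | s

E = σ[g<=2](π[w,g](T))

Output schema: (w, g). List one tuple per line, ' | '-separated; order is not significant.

Per-node cardinality:
  T → 6
  π[w,g](T) → 6
  σ[g<=2](π[w,g](T)) → 2

== RESULT ==
w | g
p | 2
t | 2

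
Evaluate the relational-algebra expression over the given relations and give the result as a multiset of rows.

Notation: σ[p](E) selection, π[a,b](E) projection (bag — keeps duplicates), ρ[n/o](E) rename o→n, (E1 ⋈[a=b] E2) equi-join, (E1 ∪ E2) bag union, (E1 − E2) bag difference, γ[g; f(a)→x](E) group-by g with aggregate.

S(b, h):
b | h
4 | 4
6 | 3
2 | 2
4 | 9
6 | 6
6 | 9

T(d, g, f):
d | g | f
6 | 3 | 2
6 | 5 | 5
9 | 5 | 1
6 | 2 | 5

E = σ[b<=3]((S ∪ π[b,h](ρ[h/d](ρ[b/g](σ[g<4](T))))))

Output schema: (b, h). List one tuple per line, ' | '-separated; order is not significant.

Subexpression sizes:
  S → 6
  T → 4
  σ[g<4](T) → 2
  ρ[b/g](σ[g<4](T)) → 2
  ρ[h/d](ρ[b/g](σ[g<4](T))) → 2
  π[b,h](ρ[h/d](ρ[b/g](σ[g<4](T)))) → 2
  (S ∪ π[b,h](ρ[h/d](ρ[b/g](σ[g<4](T))))) → 8
  σ[b<=3]((S ∪ π[b,h](ρ[h/d](ρ[b/g](σ[g<4](T)))))) → 3

== RESULT ==
b | h
2 | 2
2 | 6
3 | 6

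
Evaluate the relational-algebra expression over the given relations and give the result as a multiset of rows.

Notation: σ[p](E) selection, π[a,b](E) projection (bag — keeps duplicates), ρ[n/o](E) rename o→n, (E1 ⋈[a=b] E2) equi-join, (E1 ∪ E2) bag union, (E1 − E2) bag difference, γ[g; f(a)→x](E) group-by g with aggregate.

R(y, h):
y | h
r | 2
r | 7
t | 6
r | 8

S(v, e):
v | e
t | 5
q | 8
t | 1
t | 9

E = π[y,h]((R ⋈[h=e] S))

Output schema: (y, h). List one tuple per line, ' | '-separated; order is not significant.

Subexpression sizes:
  R → 4
  S → 4
  (R ⋈[h=e] S) → 1
  π[y,h]((R ⋈[h=e] S)) → 1

== RESULT ==
y | h
r | 8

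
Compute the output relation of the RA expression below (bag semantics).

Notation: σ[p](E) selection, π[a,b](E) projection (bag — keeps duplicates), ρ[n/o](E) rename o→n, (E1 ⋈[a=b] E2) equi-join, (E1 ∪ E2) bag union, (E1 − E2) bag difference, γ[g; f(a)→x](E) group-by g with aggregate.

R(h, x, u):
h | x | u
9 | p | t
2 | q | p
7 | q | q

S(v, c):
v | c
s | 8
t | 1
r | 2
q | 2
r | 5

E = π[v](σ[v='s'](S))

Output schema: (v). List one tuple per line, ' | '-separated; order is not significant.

Row counts bottom-up:
  S → 5
  σ[v='s'](S) → 1
  π[v](σ[v='s'](S)) → 1

== RESULT ==
v
s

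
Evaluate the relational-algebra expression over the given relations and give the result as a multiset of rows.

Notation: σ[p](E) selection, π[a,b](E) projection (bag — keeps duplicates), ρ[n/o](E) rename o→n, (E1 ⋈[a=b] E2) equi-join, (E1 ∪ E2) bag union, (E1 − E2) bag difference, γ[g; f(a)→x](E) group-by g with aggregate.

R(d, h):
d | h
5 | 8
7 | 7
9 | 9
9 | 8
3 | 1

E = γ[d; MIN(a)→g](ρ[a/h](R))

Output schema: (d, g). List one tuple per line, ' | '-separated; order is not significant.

Subexpression sizes:
  R → 5
  ρ[a/h](R) → 5
  γ[d; MIN(a)→g](ρ[a/h](R)) → 4

== RESULT ==
d | g
3 | 1
5 | 8
7 | 7
9 | 8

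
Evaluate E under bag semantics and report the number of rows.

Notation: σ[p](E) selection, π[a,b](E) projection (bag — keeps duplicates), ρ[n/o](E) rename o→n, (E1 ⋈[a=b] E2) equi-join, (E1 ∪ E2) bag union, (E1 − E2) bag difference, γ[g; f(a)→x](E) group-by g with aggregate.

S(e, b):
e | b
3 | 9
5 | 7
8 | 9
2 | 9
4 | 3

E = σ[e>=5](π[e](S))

Per-node cardinality:
  S → 5
  π[e](S) → 5
  σ[e>=5](π[e](S)) → 2

|E| = 2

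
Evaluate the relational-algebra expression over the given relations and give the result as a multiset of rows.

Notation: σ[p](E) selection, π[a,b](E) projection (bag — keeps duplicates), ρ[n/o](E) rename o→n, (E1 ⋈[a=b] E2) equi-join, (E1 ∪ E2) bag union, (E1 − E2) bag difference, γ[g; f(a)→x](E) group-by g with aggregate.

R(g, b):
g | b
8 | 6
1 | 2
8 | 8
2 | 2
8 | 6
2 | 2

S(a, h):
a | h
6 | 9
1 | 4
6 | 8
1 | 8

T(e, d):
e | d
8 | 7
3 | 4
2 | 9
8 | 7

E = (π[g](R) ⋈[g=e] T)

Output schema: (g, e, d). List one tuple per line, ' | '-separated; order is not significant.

Stepwise |·|:
  R → 6
  π[g](R) → 6
  T → 4
  (π[g](R) ⋈[g=e] T) → 8

== RESULT ==
g | e | d
2 | 2 | 9
2 | 2 | 9
8 | 8 | 7
8 | 8 | 7
8 | 8 | 7
8 | 8 | 7
8 | 8 | 7
8 | 8 | 7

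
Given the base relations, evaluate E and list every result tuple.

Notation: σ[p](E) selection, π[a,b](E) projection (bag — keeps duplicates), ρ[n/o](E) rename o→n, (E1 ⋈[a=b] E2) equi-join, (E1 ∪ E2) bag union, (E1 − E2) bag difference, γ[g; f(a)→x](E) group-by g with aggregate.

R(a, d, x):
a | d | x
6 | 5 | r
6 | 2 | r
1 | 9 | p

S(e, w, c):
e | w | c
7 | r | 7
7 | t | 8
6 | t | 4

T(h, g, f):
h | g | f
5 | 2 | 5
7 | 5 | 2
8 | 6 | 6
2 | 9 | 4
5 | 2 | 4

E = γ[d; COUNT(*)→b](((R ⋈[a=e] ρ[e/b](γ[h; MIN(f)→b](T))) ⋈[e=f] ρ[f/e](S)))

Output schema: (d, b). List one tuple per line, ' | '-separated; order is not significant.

Subexpression sizes:
  R → 3
  T → 5
  γ[h; MIN(f)→b](T) → 4
  ρ[e/b](γ[h; MIN(f)→b](T)) → 4
  (R ⋈[a=e] ρ[e/b](γ[h; MIN(f)→b](T))) → 2
  S → 3
  ρ[f/e](S) → 3
  ((R ⋈[a=e] ρ[e/b](γ[h; MIN(f)→b](T))) ⋈[e=f] ρ[f/e](S)) → 2
  γ[d; COUNT(*)→b](((R ⋈[a=e] ρ[e/b](γ[h; MIN(f)→b](T))) ⋈[e=f] ρ[f/e](S))) → 2

== RESULT ==
d | b
2 | 1
5 | 1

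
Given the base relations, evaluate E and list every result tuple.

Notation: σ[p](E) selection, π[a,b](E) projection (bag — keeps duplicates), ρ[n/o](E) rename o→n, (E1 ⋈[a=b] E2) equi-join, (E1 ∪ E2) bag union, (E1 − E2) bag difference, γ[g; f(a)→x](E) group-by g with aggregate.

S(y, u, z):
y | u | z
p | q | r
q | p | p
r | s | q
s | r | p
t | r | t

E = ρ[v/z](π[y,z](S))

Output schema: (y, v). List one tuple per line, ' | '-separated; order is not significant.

Row counts bottom-up:
  S → 5
  π[y,z](S) → 5
  ρ[v/z](π[y,z](S)) → 5

== RESULT ==
y | v
p | r
q | p
r | q
s | p
t | t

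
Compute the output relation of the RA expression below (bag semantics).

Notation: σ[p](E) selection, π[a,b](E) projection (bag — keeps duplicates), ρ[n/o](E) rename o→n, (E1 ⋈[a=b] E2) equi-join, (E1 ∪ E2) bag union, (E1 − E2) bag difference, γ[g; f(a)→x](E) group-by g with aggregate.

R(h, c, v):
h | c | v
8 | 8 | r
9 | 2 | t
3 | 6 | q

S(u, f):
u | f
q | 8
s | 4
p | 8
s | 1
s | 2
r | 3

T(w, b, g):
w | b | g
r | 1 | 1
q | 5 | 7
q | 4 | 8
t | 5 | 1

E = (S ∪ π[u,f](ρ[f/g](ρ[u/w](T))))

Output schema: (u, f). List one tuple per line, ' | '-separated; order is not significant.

Per-node cardinality:
  S → 6
  T → 4
  ρ[u/w](T) → 4
  ρ[f/g](ρ[u/w](T)) → 4
  π[u,f](ρ[f/g](ρ[u/w](T))) → 4
  (S ∪ π[u,f](ρ[f/g](ρ[u/w](T)))) → 10

== RESULT ==
u | f
p | 8
q | 7
q | 8
q | 8
r | 1
r | 3
s | 1
s | 2
s | 4
t | 1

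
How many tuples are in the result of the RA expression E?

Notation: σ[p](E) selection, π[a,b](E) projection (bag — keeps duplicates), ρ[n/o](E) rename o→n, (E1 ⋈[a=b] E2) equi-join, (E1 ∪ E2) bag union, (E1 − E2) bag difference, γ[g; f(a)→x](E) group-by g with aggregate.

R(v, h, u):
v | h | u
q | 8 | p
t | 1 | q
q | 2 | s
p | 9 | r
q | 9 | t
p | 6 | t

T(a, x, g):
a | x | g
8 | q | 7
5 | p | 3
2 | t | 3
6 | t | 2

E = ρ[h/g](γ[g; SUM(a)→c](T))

Subexpression sizes:
  T → 4
  γ[g; SUM(a)→c](T) → 3
  ρ[h/g](γ[g; SUM(a)→c](T)) → 3

|E| = 3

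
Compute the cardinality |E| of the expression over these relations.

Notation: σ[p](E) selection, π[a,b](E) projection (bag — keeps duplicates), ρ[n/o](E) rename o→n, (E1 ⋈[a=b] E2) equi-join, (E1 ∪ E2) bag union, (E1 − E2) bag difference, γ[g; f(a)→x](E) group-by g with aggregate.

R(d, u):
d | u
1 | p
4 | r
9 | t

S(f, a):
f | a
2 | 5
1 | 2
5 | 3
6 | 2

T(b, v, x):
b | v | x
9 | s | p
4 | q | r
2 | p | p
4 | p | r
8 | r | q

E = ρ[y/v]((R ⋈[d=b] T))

Row counts bottom-up:
  R → 3
  T → 5
  (R ⋈[d=b] T) → 3
  ρ[y/v]((R ⋈[d=b] T)) → 3

|E| = 3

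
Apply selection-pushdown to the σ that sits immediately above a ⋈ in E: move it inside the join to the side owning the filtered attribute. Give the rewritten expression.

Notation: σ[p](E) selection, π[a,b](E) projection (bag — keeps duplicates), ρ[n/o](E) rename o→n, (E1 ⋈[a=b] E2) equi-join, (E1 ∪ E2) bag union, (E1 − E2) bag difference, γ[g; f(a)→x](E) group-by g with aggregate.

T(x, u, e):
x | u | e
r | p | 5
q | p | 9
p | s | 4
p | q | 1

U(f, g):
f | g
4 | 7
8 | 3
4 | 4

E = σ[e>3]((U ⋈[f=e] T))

σ filters on e, owned by the right side.
E' = (U ⋈[f=e] σ[e>3](T))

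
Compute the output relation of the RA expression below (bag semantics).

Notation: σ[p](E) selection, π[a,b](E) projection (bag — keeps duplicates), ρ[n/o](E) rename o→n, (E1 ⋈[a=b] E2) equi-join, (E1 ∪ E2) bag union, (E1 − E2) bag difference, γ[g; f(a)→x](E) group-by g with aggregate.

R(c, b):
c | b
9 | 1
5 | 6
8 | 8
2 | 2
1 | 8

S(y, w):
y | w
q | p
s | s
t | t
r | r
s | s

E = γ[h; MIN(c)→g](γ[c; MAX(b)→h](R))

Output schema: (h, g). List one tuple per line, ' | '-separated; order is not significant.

Row counts bottom-up:
  R → 5
  γ[c; MAX(b)→h](R) → 5
  γ[h; MIN(c)→g](γ[c; MAX(b)→h](R)) → 4

== RESULT ==
h | g
1 | 9
2 | 2
6 | 5
8 | 1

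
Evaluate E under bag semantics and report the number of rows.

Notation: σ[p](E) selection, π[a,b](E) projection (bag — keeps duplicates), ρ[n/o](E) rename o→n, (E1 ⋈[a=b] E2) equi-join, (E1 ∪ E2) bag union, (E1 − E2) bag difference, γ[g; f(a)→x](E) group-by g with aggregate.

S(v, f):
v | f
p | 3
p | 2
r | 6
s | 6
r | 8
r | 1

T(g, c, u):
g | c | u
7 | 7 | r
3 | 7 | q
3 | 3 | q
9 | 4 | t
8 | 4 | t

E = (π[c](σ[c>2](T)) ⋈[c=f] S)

Subexpression sizes:
  T → 5
  σ[c>2](T) → 5
  π[c](σ[c>2](T)) → 5
  S → 6
  (π[c](σ[c>2](T)) ⋈[c=f] S) → 1

|E| = 1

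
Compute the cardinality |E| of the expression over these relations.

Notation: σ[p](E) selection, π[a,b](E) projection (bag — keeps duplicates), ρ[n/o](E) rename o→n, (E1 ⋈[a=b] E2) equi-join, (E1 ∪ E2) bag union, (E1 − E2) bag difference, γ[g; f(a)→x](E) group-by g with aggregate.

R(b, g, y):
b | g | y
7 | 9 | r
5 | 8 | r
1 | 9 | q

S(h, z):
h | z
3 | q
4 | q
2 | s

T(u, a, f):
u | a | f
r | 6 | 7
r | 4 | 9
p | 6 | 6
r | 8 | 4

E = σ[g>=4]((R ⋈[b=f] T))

Per-node cardinality:
  R → 3
  T → 4
  (R ⋈[b=f] T) → 1
  σ[g>=4]((R ⋈[b=f] T)) → 1

|E| = 1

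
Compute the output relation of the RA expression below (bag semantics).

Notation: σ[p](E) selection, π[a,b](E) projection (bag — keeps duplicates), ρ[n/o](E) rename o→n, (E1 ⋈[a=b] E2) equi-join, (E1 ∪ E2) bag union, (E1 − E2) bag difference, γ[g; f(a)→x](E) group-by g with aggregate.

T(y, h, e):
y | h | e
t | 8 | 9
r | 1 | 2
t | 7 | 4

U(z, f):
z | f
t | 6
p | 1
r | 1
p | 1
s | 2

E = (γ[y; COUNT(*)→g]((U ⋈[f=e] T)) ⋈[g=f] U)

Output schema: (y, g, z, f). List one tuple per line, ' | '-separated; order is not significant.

Row counts bottom-up:
  U → 5
  T → 3
  (U ⋈[f=e] T) → 1
  γ[y; COUNT(*)→g]((U ⋈[f=e] T)) → 1
  U → 5
  (γ[y; COUNT(*)→g]((U ⋈[f=e] T)) ⋈[g=f] U) → 3

== RESULT ==
y | g | z | f
r | 1 | p | 1
r | 1 | p | 1
r | 1 | r | 1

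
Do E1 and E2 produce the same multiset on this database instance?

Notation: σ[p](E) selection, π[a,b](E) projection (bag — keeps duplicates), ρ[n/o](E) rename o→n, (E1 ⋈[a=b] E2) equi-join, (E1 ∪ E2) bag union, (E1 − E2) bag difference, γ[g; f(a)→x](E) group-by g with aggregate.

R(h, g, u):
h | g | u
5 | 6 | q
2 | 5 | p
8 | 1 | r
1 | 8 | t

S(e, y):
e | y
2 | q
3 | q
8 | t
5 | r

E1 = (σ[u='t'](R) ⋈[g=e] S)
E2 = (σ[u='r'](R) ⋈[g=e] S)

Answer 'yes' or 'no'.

E1 per-node cardinality:
  R → 4
  σ[u='t'](R) → 1
  S → 4
  (σ[u='t'](R) ⋈[g=e] S) → 1
E2 per-node cardinality:
  R → 4
  σ[u='r'](R) → 1
  S → 4
  (σ[u='r'](R) ⋈[g=e] S) → 0

E1 result:
h | g | u | e | y
1 | 8 | t | 8 | t
E2 result:
h | g | u | e | y
(0 rows)
Witness: (1, 8, 't', 8, 't') appears 1× in E1 but 0× in E2.

no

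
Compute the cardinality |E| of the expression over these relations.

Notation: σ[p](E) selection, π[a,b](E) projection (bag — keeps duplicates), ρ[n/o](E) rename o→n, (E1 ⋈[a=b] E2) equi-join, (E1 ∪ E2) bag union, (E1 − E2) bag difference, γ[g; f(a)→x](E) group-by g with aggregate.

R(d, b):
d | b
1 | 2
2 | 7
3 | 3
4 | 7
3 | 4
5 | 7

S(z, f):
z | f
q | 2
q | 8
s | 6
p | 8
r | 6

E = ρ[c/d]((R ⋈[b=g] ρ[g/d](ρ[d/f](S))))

Per-node cardinality:
  R → 6
  S → 5
  ρ[d/f](S) → 5
  ρ[g/d](ρ[d/f](S)) → 5
  (R ⋈[b=g] ρ[g/d](ρ[d/f](S))) → 1
  ρ[c/d]((R ⋈[b=g] ρ[g/d](ρ[d/f](S)))) → 1

|E| = 1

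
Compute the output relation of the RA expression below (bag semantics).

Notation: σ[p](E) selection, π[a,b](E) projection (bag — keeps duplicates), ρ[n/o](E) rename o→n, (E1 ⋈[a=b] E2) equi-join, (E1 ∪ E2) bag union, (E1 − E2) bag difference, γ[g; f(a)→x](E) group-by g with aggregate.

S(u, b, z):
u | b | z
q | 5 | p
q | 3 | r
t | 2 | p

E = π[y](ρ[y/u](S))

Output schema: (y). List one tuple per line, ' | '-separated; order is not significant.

Subexpression sizes:
  S → 3
  ρ[y/u](S) → 3
  π[y](ρ[y/u](S)) → 3

== RESULT ==
y
q
q
t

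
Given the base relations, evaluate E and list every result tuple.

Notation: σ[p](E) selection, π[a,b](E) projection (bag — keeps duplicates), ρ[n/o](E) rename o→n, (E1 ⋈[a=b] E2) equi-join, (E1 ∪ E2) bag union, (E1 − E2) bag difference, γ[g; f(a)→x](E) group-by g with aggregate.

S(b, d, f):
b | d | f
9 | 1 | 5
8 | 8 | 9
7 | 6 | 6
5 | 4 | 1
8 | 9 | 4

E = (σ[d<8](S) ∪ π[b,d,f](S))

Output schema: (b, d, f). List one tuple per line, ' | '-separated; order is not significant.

Subexpression sizes:
  S → 5
  σ[d<8](S) → 3
  S → 5
  π[b,d,f](S) → 5
  (σ[d<8](S) ∪ π[b,d,f](S)) → 8

== RESULT ==
b | d | f
5 | 4 | 1
5 | 4 | 1
7 | 6 | 6
7 | 6 | 6
8 | 8 | 9
8 | 9 | 4
9 | 1 | 5
9 | 1 | 5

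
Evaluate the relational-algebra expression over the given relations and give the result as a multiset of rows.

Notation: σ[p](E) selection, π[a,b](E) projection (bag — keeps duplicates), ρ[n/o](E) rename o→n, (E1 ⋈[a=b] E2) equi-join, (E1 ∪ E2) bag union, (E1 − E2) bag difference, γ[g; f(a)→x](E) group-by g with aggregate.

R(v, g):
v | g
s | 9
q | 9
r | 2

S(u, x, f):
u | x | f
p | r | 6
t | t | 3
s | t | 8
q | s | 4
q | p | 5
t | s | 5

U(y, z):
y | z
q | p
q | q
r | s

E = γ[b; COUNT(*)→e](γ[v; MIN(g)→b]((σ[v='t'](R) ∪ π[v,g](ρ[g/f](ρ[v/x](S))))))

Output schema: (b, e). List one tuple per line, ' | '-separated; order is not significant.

Row counts bottom-up:
  R → 3
  σ[v='t'](R) → 0
  S → 6
  ρ[v/x](S) → 6
  ρ[g/f](ρ[v/x](S)) → 6
  π[v,g](ρ[g/f](ρ[v/x](S))) → 6
  (σ[v='t'](R) ∪ π[v,g](ρ[g/f](ρ[v/x](S)))) → 6
  γ[v; MIN(g)→b]((σ[v='t'](R) ∪ π[v,g](ρ[g/f](ρ[v/x](S))))) → 4
  γ[b; COUNT(*)→e](γ[v; MIN(g)→b]((σ[v='t'](R) ∪ π[v,g](ρ[g/f](ρ[v/x](S)))))) → 4

== RESULT ==
b | e
3 | 1
4 | 1
5 | 1
6 | 1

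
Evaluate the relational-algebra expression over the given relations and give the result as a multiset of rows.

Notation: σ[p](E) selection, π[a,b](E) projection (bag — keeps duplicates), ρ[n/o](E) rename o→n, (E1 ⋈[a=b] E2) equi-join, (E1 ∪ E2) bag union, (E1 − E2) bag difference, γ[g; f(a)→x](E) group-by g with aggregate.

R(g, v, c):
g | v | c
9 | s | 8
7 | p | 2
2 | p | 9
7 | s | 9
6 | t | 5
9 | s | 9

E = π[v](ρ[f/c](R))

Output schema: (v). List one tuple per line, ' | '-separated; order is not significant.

Row counts bottom-up:
  R → 6
  ρ[f/c](R) → 6
  π[v](ρ[f/c](R)) → 6

== RESULT ==
v
p
p
s
s
s
t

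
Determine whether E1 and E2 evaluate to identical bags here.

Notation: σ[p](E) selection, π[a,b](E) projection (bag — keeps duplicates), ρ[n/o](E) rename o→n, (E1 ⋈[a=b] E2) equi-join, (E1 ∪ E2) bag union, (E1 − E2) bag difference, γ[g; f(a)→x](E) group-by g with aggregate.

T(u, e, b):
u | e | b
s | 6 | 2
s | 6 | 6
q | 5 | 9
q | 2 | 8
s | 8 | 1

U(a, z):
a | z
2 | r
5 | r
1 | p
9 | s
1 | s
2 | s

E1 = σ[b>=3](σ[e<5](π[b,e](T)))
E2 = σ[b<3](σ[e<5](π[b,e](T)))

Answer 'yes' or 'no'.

E1 stepwise |·|:
  T → 5
  π[b,e](T) → 5
  σ[e<5](π[b,e](T)) → 1
  σ[b>=3](σ[e<5](π[b,e](T))) → 1
E2 stepwise |·|:
  T → 5
  π[b,e](T) → 5
  σ[e<5](π[b,e](T)) → 1
  σ[b<3](σ[e<5](π[b,e](T))) → 0

E1 result:
b | e
8 | 2
E2 result:
b | e
(0 rows)
Witness: (8, 2) appears 1× in E1 but 0× in E2.

no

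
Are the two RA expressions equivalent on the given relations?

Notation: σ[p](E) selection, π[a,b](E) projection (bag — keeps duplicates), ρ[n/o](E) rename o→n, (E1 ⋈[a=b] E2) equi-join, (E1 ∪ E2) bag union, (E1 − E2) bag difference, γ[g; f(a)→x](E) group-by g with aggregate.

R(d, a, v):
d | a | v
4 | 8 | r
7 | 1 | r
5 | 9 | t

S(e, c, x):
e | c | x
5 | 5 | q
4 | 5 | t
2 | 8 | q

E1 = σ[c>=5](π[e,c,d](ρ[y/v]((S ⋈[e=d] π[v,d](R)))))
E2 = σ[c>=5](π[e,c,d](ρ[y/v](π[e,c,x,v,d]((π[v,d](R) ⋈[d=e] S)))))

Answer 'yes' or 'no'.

E1 row counts bottom-up:
  S → 3
  R → 3
  π[v,d](R) → 3
  (S ⋈[e=d] π[v,d](R)) → 2
  ρ[y/v]((S ⋈[e=d] π[v,d](R))) → 2
  π[e,c,d](ρ[y/v]((S ⋈[e=d] π[v,d](R)))) → 2
  σ[c>=5](π[e,c,d](ρ[y/v]((S ⋈[e=d] π[v,d](R))))) → 2
E2 row counts bottom-up:
  R → 3
  π[v,d](R) → 3
  S → 3
  (π[v,d](R) ⋈[d=e] S) → 2
  π[e,c,x,v,d]((π[v,d](R) ⋈[d=e] S)) → 2
  ρ[y/v](π[e,c,x,v,d]((π[v,d](R) ⋈[d=e] S))) → 2
  π[e,c,d](ρ[y/v](π[e,c,x,v,d]((π[v,d](R) ⋈[d=e] S)))) → 2
  σ[c>=5](π[e,c,d](ρ[y/v](π[e,c,x,v,d]((π[v,d](R) ⋈[d=e] S))))) → 2

E1 and E2 produce the same multiset:
e | c | d
4 | 5 | 4
5 | 5 | 5

yes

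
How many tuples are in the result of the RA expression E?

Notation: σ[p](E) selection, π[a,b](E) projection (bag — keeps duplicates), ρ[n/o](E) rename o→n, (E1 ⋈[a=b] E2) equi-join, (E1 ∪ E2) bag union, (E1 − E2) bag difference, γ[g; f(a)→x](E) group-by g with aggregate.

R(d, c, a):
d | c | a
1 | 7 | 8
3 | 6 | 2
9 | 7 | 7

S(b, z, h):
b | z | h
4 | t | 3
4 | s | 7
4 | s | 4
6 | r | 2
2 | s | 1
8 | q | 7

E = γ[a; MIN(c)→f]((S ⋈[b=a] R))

Subexpression sizes:
  S → 6
  R → 3
  (S ⋈[b=a] R) → 2
  γ[a; MIN(c)→f]((S ⋈[b=a] R)) → 2

|E| = 2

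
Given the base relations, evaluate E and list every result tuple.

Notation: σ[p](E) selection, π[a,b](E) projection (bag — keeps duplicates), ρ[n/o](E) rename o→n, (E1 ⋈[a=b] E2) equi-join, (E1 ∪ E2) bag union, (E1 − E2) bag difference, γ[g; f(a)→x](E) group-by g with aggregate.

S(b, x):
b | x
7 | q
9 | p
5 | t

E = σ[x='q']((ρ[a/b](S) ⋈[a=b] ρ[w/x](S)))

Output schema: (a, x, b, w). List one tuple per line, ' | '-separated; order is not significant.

Per-node cardinality:
  S → 3
  ρ[a/b](S) → 3
  S → 3
  ρ[w/x](S) → 3
  (ρ[a/b](S) ⋈[a=b] ρ[w/x](S)) → 3
  σ[x='q']((ρ[a/b](S) ⋈[a=b] ρ[w/x](S))) → 1

== RESULT ==
a | x | b | w
7 | q | 7 | q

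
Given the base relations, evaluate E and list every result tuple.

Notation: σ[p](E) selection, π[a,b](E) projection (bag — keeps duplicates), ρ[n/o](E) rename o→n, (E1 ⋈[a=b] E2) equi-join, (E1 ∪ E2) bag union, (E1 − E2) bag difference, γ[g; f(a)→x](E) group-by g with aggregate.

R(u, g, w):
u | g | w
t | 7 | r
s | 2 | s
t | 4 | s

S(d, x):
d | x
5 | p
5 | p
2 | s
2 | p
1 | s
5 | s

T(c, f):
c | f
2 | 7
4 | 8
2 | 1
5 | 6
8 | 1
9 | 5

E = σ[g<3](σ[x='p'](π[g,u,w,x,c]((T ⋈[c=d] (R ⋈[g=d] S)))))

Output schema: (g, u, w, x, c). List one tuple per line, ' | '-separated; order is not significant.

Per-node cardinality:
  T → 6
  R → 3
  S → 6
  (R ⋈[g=d] S) → 2
  (T ⋈[c=d] (R ⋈[g=d] S)) → 4
  π[g,u,w,x,c]((T ⋈[c=d] (R ⋈[g=d] S))) → 4
  σ[x='p'](π[g,u,w,x,c]((T ⋈[c=d] (R ⋈[g=d] S)))) → 2
  σ[g<3](σ[x='p'](π[g,u,w,x,c]((T ⋈[c=d] (R ⋈[g=d] S))))) → 2

== RESULT ==
g | u | w | x | c
2 | s | s | p | 2
2 | s | s | p | 2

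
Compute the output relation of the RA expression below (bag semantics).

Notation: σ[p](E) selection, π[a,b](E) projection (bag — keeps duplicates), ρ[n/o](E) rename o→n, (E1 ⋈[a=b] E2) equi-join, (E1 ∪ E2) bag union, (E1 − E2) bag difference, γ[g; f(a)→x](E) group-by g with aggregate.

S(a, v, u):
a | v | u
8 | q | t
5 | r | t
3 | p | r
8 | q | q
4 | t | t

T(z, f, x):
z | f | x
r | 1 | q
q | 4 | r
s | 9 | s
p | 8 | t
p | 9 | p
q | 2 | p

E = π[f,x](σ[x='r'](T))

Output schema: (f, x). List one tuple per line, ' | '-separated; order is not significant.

Stepwise |·|:
  T → 6
  σ[x='r'](T) → 1
  π[f,x](σ[x='r'](T)) → 1

== RESULT ==
f | x
4 | r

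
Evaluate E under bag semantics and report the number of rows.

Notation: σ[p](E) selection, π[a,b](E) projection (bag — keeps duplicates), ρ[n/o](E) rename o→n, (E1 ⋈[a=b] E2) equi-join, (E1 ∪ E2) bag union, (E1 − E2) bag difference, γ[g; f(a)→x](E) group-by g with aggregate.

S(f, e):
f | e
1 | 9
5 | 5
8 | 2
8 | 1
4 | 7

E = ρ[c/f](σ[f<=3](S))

Row counts bottom-up:
  S → 5
  σ[f<=3](S) → 1
  ρ[c/f](σ[f<=3](S)) → 1

|E| = 1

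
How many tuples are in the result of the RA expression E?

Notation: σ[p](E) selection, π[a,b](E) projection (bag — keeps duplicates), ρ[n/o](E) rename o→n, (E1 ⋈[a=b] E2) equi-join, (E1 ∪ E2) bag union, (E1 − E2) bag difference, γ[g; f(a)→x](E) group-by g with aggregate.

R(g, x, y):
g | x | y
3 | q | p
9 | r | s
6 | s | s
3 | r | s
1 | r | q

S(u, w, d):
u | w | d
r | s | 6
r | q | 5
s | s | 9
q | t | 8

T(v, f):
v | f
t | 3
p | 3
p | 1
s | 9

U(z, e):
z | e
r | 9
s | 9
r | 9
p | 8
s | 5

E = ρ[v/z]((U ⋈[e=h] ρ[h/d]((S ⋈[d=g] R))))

Stepwise |·|:
  U → 5
  S → 4
  R → 5
  (S ⋈[d=g] R) → 2
  ρ[h/d]((S ⋈[d=g] R)) → 2
  (U ⋈[e=h] ρ[h/d]((S ⋈[d=g] R))) → 3
  ρ[v/z]((U ⋈[e=h] ρ[h/d]((S ⋈[d=g] R)))) → 3

|E| = 3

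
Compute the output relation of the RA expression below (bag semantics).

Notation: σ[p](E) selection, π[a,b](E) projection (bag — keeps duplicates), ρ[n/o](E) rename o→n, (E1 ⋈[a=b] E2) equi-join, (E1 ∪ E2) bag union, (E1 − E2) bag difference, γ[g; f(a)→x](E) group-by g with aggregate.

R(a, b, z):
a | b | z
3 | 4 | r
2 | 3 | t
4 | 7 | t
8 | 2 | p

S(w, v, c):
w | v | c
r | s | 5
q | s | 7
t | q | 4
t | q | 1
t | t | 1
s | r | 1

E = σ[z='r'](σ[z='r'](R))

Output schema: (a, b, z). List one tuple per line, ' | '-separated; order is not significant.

Row counts bottom-up:
  R → 4
  σ[z='r'](R) → 1
  σ[z='r'](σ[z='r'](R)) → 1

== RESULT ==
a | b | z
3 | 4 | r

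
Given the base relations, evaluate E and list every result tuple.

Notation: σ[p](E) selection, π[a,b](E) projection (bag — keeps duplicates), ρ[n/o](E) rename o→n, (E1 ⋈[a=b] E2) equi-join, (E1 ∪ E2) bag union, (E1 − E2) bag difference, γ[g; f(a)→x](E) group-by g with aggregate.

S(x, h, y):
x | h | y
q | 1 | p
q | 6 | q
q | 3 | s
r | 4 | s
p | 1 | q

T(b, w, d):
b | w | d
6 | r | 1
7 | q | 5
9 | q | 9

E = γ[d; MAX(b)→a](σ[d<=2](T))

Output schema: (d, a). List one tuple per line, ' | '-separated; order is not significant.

Per-node cardinality:
  T → 3
  σ[d<=2](T) → 1
  γ[d; MAX(b)→a](σ[d<=2](T)) → 1

== RESULT ==
d | a
1 | 6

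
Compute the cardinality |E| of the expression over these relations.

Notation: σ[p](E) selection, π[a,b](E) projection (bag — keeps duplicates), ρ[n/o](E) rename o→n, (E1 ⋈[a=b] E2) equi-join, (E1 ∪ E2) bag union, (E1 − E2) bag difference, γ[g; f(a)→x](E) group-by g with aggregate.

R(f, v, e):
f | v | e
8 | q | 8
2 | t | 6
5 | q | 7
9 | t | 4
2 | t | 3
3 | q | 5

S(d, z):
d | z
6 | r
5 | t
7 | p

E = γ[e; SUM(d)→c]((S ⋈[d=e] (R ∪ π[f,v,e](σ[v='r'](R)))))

Subexpression sizes:
  S → 3
  R → 6
  R → 6
  σ[v='r'](R) → 0
  π[f,v,e](σ[v='r'](R)) → 0
  (R ∪ π[f,v,e](σ[v='r'](R))) → 6
  (S ⋈[d=e] (R ∪ π[f,v,e](σ[v='r'](R)))) → 3
  γ[e; SUM(d)→c]((S ⋈[d=e] (R ∪ π[f,v,e](σ[v='r'](R))))) → 3

|E| = 3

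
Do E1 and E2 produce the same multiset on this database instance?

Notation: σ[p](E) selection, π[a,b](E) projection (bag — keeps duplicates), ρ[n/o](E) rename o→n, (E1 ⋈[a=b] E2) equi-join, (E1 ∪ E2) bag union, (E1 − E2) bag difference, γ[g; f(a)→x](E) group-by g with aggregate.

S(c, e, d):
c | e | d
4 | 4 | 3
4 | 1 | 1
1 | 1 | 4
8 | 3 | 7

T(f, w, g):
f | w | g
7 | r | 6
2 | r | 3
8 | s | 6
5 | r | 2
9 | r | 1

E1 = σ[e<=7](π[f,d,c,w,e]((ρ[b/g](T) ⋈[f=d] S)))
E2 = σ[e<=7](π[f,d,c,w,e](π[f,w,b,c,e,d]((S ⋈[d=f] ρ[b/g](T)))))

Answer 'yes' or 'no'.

E1 stepwise |·|:
  T → 5
  ρ[b/g](T) → 5
  S → 4
  (ρ[b/g](T) ⋈[f=d] S) → 1
  π[f,d,c,w,e]((ρ[b/g](T) ⋈[f=d] S)) → 1
  σ[e<=7](π[f,d,c,w,e]((ρ[b/g](T) ⋈[f=d] S))) → 1
E2 stepwise |·|:
  S → 4
  T → 5
  ρ[b/g](T) → 5
  (S ⋈[d=f] ρ[b/g](T)) → 1
  π[f,w,b,c,e,d]((S ⋈[d=f] ρ[b/g](T))) → 1
  π[f,d,c,w,e](π[f,w,b,c,e,d]((S ⋈[d=f] ρ[b/g](T)))) → 1
  σ[e<=7](π[f,d,c,w,e](π[f,w,b,c,e,d]((S ⋈[d=f] ρ[b/g](T))))) → 1

E1 and E2 produce the same multiset:
f | d | c | w | e
7 | 7 | 8 | r | 3

yes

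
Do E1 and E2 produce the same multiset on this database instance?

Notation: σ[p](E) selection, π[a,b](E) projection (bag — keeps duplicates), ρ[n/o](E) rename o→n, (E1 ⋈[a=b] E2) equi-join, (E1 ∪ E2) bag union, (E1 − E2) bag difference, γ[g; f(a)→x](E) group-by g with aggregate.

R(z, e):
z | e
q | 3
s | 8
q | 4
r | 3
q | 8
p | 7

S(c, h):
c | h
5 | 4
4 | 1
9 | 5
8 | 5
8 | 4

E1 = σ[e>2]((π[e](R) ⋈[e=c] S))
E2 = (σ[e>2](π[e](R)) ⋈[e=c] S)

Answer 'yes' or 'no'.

E1 per-node cardinality:
  R → 6
  π[e](R) → 6
  S → 5
  (π[e](R) ⋈[e=c] S) → 5
  σ[e>2]((π[e](R) ⋈[e=c] S)) → 5
E2 per-node cardinality:
  R → 6
  π[e](R) → 6
  σ[e>2](π[e](R)) → 6
  S → 5
  (σ[e>2](π[e](R)) ⋈[e=c] S) → 5

E1 and E2 produce the same multiset:
e | c | h
4 | 4 | 1
8 | 8 | 4
8 | 8 | 4
8 | 8 | 5
8 | 8 | 5

yes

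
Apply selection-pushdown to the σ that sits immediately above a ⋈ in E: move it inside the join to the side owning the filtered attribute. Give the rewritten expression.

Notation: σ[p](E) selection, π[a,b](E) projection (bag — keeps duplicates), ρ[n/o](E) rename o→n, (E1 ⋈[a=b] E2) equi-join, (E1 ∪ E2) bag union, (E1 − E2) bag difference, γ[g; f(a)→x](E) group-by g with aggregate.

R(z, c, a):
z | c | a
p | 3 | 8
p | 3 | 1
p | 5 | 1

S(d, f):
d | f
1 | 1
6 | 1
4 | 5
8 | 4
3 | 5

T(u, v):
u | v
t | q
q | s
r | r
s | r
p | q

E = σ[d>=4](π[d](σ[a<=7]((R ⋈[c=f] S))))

σ filters on a, owned by the left side.
E' = σ[d>=4](π[d]((σ[a<=7](R) ⋈[c=f] S)))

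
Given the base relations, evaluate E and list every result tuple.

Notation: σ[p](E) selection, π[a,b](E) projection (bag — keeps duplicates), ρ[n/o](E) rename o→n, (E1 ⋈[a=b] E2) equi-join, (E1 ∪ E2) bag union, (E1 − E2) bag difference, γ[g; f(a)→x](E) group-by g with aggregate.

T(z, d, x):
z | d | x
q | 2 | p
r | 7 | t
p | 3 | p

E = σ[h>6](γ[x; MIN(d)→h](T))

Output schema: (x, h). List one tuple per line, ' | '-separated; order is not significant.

Per-node cardinality:
  T → 3
  γ[x; MIN(d)→h](T) → 2
  σ[h>6](γ[x; MIN(d)→h](T)) → 1

== RESULT ==
x | h
t | 7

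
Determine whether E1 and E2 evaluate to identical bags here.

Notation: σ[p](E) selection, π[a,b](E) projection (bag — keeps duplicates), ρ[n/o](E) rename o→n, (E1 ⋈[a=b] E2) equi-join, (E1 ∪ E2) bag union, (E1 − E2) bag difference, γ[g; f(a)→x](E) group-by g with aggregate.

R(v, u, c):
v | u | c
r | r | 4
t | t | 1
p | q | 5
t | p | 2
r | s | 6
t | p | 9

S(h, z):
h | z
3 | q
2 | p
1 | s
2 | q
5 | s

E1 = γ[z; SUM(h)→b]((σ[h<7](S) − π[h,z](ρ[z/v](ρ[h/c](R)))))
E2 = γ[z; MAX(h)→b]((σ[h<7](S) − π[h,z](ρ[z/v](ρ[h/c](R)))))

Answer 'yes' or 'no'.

E1 per-node cardinality:
  S → 5
  σ[h<7](S) → 5
  R → 6
  ρ[h/c](R) → 6
  ρ[z/v](ρ[h/c](R)) → 6
  π[h,z](ρ[z/v](ρ[h/c](R))) → 6
  (σ[h<7](S) − π[h,z](ρ[z/v](ρ[h/c](R)))) → 5
  γ[z; SUM(h)→b]((σ[h<7](S) − π[h,z](ρ[z/v](ρ[h/c](R))))) → 3
E2 per-node cardinality:
  S → 5
  σ[h<7](S) → 5
  R → 6
  ρ[h/c](R) → 6
  ρ[z/v](ρ[h/c](R)) → 6
  π[h,z](ρ[z/v](ρ[h/c](R))) → 6
  (σ[h<7](S) − π[h,z](ρ[z/v](ρ[h/c](R)))) → 5
  γ[z; MAX(h)→b]((σ[h<7](S) − π[h,z](ρ[z/v](ρ[h/c](R))))) → 3

E1 result:
z | b
p | 2
q | 5
s | 6
E2 result:
z | b
p | 2
q | 3
s | 5
Witness: ('s', 6) appears 1× in E1 but 0× in E2.

no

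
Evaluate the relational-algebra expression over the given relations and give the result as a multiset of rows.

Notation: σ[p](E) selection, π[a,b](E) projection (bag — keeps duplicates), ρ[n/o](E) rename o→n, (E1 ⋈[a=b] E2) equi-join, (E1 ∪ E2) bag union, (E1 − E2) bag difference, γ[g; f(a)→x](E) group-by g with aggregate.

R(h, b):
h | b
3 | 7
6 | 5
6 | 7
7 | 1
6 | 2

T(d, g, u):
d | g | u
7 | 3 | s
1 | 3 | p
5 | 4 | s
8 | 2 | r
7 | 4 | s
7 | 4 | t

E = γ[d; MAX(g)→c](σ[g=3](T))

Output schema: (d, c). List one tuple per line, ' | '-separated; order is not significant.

Stepwise |·|:
  T → 6
  σ[g=3](T) → 2
  γ[d; MAX(g)→c](σ[g=3](T)) → 2

== RESULT ==
d | c
1 | 3
7 | 3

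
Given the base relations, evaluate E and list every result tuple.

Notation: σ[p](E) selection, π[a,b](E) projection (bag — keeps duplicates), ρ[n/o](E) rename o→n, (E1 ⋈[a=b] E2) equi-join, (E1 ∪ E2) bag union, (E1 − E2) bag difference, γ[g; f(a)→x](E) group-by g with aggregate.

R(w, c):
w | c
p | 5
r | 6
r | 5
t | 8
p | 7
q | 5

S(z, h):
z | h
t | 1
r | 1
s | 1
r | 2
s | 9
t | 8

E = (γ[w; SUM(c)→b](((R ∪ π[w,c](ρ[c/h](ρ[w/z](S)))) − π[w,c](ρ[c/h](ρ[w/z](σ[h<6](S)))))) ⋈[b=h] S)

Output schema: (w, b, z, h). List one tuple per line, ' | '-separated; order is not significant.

Subexpression sizes:
  R → 6
  S → 6
  ρ[w/z](S) → 6
  ρ[c/h](ρ[w/z](S)) → 6
  π[w,c](ρ[c/h](ρ[w/z](S))) → 6
  (R ∪ π[w,c](ρ[c/h](ρ[w/z](S)))) → 12
  S → 6
  σ[h<6](S) → 4
  ρ[w/z](σ[h<6](S)) → 4
  ρ[c/h](ρ[w/z](σ[h<6](S))) → 4
  π[w,c](ρ[c/h](ρ[w/z](σ[h<6](S)))) → 4
  ((R ∪ π[w,c](ρ[c/h](ρ[w/z](S)))) − π[w,c](ρ[c/h](ρ[w/z](σ[h<6](S))))) → 8
  γ[w; SUM(c)→b](((R ∪ π[w,c](ρ[c/h](ρ[w/z](S)))) − π[w,c](ρ[c/h](ρ[w/z](σ[h<6](S)))))) → 5
  S → 6
  (γ[w; SUM(c)→b](((R ∪ π[w,c](ρ[c/h](ρ[w/z](S)))) − π[w,c](ρ[c/h](ρ[w/z](σ[h<6](S)))))) ⋈[b=h] S) → 1

== RESULT ==
w | b | z | h
s | 9 | s | 9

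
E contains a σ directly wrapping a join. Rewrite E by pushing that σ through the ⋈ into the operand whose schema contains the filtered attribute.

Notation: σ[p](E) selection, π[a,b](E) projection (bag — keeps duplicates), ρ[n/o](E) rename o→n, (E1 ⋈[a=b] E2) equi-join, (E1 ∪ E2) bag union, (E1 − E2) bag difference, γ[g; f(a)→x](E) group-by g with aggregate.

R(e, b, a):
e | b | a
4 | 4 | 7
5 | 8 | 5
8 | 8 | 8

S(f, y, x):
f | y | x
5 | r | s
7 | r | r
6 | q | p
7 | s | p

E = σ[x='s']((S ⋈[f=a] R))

σ filters on x, owned by the left side.
E' = (σ[x='s'](S) ⋈[f=a] R)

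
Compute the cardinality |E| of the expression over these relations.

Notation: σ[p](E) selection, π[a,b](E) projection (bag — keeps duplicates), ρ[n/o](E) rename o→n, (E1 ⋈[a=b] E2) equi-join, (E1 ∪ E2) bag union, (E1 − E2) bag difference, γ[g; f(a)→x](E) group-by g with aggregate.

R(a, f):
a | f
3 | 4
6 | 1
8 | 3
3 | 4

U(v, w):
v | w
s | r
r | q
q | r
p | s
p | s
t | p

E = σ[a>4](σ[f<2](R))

Row counts bottom-up:
  R → 4
  σ[f<2](R) → 1
  σ[a>4](σ[f<2](R)) → 1

|E| = 1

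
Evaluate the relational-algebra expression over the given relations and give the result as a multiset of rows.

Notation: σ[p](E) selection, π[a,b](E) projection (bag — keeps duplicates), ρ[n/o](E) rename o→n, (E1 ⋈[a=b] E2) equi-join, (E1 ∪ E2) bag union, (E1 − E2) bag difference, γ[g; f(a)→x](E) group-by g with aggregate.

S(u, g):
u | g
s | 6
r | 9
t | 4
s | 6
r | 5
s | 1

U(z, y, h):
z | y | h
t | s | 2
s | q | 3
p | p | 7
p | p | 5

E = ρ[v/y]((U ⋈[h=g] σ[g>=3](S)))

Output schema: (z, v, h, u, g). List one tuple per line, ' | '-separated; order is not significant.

Stepwise |·|:
  U → 4
  S → 6
  σ[g>=3](S) → 5
  (U ⋈[h=g] σ[g>=3](S)) → 1
  ρ[v/y]((U ⋈[h=g] σ[g>=3](S))) → 1

== RESULT ==
z | v | h | u | g
p | p | 5 | r | 5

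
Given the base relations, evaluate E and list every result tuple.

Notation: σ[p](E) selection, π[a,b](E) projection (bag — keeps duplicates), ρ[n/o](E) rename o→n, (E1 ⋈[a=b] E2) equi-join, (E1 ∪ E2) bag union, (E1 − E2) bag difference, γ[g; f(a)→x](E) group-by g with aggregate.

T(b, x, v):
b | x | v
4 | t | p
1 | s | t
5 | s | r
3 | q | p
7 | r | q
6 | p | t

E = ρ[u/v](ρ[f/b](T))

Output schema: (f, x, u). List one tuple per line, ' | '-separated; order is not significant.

Row counts bottom-up:
  T → 6
  ρ[f/b](T) → 6
  ρ[u/v](ρ[f/b](T)) → 6

== RESULT ==
f | x | u
1 | s | t
3 | q | p
4 | t | p
5 | s | r
6 | p | t
7 | r | q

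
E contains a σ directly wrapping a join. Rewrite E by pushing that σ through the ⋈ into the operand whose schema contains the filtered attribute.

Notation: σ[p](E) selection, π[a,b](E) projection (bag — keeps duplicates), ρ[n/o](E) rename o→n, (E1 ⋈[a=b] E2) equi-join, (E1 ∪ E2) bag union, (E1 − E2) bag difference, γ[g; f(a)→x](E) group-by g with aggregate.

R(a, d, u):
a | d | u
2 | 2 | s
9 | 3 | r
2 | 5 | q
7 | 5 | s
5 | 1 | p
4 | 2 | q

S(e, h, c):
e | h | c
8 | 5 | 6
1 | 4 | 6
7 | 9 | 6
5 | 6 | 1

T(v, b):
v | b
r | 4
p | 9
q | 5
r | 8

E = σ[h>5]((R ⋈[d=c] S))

σ filters on h, owned by the right side.
E' = (R ⋈[d=c] σ[h>5](S))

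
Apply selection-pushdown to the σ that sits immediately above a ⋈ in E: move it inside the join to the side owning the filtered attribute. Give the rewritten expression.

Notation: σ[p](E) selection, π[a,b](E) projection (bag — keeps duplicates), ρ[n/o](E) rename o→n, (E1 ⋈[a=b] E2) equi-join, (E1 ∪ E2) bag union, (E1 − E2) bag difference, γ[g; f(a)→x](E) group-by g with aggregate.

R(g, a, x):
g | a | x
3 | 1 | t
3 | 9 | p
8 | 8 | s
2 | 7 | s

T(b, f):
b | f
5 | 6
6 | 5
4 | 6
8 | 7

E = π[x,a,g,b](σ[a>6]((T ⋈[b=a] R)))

σ filters on a, owned by the right side.
E' = π[x,a,g,b]((T ⋈[b=a] σ[a>6](R)))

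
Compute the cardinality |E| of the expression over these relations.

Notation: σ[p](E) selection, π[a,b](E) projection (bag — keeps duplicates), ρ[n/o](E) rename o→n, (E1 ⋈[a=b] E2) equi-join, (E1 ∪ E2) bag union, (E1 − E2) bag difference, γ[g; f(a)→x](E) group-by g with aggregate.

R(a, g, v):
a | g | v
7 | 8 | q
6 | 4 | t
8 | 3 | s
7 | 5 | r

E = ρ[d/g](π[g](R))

Stepwise |·|:
  R → 4
  π[g](R) → 4
  ρ[d/g](π[g](R)) → 4

|E| = 4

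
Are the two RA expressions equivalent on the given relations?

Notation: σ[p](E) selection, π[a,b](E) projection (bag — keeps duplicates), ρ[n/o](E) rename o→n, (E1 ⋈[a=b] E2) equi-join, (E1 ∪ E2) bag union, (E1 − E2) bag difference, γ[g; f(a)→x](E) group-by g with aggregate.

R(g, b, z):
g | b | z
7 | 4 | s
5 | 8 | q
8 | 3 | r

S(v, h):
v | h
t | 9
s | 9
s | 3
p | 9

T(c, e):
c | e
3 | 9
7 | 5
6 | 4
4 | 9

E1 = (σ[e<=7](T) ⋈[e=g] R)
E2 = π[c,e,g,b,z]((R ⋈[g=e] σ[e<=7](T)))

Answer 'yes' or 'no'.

E1 per-node cardinality:
  T → 4
  σ[e<=7](T) → 2
  R → 3
  (σ[e<=7](T) ⋈[e=g] R) → 1
E2 per-node cardinality:
  R → 3
  T → 4
  σ[e<=7](T) → 2
  (R ⋈[g=e] σ[e<=7](T)) → 1
  π[c,e,g,b,z]((R ⋈[g=e] σ[e<=7](T))) → 1

E1 and E2 produce the same multiset:
c | e | g | b | z
7 | 5 | 5 | 8 | q

yes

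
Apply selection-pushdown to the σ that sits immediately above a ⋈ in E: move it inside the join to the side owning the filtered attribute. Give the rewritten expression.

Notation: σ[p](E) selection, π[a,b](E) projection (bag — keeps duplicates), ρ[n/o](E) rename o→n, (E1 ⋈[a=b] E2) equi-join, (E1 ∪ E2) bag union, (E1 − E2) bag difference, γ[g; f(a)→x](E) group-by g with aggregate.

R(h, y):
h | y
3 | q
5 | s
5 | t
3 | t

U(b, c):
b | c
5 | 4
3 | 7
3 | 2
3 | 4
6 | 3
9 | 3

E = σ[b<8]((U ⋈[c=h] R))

σ filters on b, owned by the left side.
E' = (σ[b<8](U) ⋈[c=h] R)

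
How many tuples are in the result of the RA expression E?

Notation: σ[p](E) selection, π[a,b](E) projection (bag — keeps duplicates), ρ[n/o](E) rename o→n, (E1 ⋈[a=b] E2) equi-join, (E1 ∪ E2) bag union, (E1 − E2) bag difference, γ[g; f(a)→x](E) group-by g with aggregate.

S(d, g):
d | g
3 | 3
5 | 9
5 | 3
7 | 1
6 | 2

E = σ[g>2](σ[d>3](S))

Stepwise |·|:
  S → 5
  σ[d>3](S) → 4
  σ[g>2](σ[d>3](S)) → 2

|E| = 2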